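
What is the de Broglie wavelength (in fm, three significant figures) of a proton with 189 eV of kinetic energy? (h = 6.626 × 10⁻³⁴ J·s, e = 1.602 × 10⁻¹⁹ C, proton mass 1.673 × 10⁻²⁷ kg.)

KE = 189 eV = 3.028 × 10⁻¹⁷ J.
p = √(2mKE) = √(2 × 1.673 × 10⁻²⁷ × 3.028 × 10⁻¹⁷) = 3.183 × 10⁻²² kg·m/s.
λ = h/p = 6.626 × 10⁻³⁴ / 3.183 × 10⁻²² = 2.08 × 10⁻¹² m = 2080 fm.

λ = 2080 fm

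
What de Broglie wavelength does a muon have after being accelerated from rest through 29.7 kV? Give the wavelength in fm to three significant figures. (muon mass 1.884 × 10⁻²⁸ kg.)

λ = 495 fm

KE = eV = 1.602 × 10⁻¹⁹ × 2.970 × 10⁴ = 4.758 × 10⁻¹⁵ J.
p = √(2mKE) = √(2 × 1.884 × 10⁻²⁸ × 4.758 × 10⁻¹⁵) = 1.339 × 10⁻²¹ kg·m/s.
λ = h/p = 6.626 × 10⁻³⁴ / 1.339 × 10⁻²¹ = 4.95 × 10⁻¹³ m = 495 fm.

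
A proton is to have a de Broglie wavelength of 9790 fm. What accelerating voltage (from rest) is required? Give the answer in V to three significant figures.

p = h/λ = 6.626 × 10⁻³⁴ / 9.790 × 10⁻¹² = 6.768 × 10⁻²³ kg·m/s.
KE = p²/(2m) = 1.369 × 10⁻¹⁸ J.
V = KE/e = 1.369 × 10⁻¹⁸ / (1.602 × 10⁻¹⁹) = 8.55 V.

V = 8.55 V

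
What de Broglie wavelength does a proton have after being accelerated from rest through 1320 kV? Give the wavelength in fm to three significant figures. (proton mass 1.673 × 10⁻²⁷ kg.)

KE = eV = 1.602 × 10⁻¹⁹ × 1.320 × 10⁶ = 2.115 × 10⁻¹³ J.
p = √(2mKE) = √(2 × 1.673 × 10⁻²⁷ × 2.115 × 10⁻¹³) = 2.660 × 10⁻²⁰ kg·m/s.
λ = h/p = 6.626 × 10⁻³⁴ / 2.660 × 10⁻²⁰ = 2.49 × 10⁻¹⁴ m = 24.9 fm.

λ = 24.9 fm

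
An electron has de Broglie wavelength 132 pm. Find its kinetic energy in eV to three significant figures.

KE = 86.3 eV

p = h/λ = 6.626 × 10⁻³⁴ / 1.320 × 10⁻¹⁰ = 5.020 × 10⁻²⁴ kg·m/s.
KE = p²/(2m) = (5.020 × 10⁻²⁴)² / (2 × 9.109 × 10⁻³¹) = 1.383 × 10⁻¹⁷ J = 86.3 eV.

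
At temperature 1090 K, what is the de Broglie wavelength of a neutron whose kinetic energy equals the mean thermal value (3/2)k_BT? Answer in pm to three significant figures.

λ = 76.2 pm

KE = (3/2)k_BT = 1.5 × 1.381 × 10⁻²³ × 1090 = 2.258 × 10⁻²⁰ J.
p = √(2mKE) = √(2 × 1.675 × 10⁻²⁷ × 2.258 × 10⁻²⁰) = 8.697 × 10⁻²⁴ kg·m/s.
λ = h/p = 7.62 × 10⁻¹¹ m = 76.2 pm.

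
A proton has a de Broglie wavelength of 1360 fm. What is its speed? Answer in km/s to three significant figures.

p = h/λ = 6.626 × 10⁻³⁴ / 1.360 × 10⁻¹² = 4.872 × 10⁻²² kg·m/s.
v = p/m = 4.872 × 10⁻²² / 1.673 × 10⁻²⁷ = 2.91 × 10⁵ m/s = 291 km/s.

v = 291 km/s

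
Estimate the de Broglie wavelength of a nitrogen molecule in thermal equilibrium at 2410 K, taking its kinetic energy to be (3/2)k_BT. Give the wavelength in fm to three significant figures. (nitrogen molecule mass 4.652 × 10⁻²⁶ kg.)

λ = 9720 fm

KE = (3/2)k_BT = 1.5 × 1.381 × 10⁻²³ × 2410 = 4.992 × 10⁻²⁰ J.
p = √(2mKE) = √(2 × 4.652 × 10⁻²⁶ × 4.992 × 10⁻²⁰) = 6.815 × 10⁻²³ kg·m/s.
λ = h/p = 9.72 × 10⁻¹² m = 9720 fm.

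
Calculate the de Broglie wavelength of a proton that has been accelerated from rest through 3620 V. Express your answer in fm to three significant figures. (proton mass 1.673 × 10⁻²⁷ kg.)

λ = 476 fm

KE = eV = 1.602 × 10⁻¹⁹ × 3620 = 5.799 × 10⁻¹⁶ J.
p = √(2mKE) = √(2 × 1.673 × 10⁻²⁷ × 5.799 × 10⁻¹⁶) = 1.393 × 10⁻²¹ kg·m/s.
λ = h/p = 6.626 × 10⁻³⁴ / 1.393 × 10⁻²¹ = 4.76 × 10⁻¹³ m = 476 fm.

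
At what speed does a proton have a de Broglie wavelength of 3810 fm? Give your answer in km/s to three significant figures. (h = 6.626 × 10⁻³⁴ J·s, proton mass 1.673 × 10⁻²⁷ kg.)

v = 104 km/s

p = h/λ = 6.626 × 10⁻³⁴ / 3.810 × 10⁻¹² = 1.739 × 10⁻²² kg·m/s.
v = p/m = 1.739 × 10⁻²² / 1.673 × 10⁻²⁷ = 1.04 × 10⁵ m/s = 104 km/s.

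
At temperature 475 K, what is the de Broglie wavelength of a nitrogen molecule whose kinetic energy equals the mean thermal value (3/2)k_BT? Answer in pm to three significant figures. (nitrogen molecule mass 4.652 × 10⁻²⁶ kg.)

λ = 21.9 pm

KE = (3/2)k_BT = 1.5 × 1.381 × 10⁻²³ × 475 = 9.840 × 10⁻²¹ J.
p = √(2mKE) = √(2 × 4.652 × 10⁻²⁶ × 9.840 × 10⁻²¹) = 3.026 × 10⁻²³ kg·m/s.
λ = h/p = 2.19 × 10⁻¹¹ m = 21.9 pm.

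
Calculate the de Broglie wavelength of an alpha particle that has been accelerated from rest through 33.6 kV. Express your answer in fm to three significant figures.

KE = 2eV = 2 × 1.602 × 10⁻¹⁹ × 3.360 × 10⁴ = 1.077 × 10⁻¹⁴ J.
p = √(2mKE) = √(2 × 6.645 × 10⁻²⁷ × 1.077 × 10⁻¹⁴) = 1.196 × 10⁻²⁰ kg·m/s.
λ = h/p = 6.626 × 10⁻³⁴ / 1.196 × 10⁻²⁰ = 5.54 × 10⁻¹⁴ m = 55.4 fm.

λ = 55.4 fm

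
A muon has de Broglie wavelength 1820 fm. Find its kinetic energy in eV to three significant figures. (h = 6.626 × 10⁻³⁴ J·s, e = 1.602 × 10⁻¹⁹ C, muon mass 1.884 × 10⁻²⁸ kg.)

p = h/λ = 6.626 × 10⁻³⁴ / 1.820 × 10⁻¹² = 3.641 × 10⁻²² kg·m/s.
KE = p²/(2m) = (3.641 × 10⁻²²)² / (2 × 1.884 × 10⁻²⁸) = 3.518 × 10⁻¹⁶ J = 2200 eV.

KE = 2200 eV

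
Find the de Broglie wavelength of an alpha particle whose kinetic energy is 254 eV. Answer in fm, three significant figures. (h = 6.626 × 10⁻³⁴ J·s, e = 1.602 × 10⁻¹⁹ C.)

λ = 901 fm

KE = 254 eV = 4.069 × 10⁻¹⁷ J.
p = √(2mKE) = √(2 × 6.645 × 10⁻²⁷ × 4.069 × 10⁻¹⁷) = 7.354 × 10⁻²² kg·m/s.
λ = h/p = 6.626 × 10⁻³⁴ / 7.354 × 10⁻²² = 9.01 × 10⁻¹³ m = 901 fm.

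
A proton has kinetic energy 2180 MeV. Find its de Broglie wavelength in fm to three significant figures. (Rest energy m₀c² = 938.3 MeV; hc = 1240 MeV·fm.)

Total energy E = KE + m₀c² = 2180 + 938.3 = 3118.3 MeV.
(pc)² = E² − (m₀c²)² = (3118.3)² − (938.3)² = 8.843 × 10⁶ MeV², so pc = 2974 MeV.
λ = hc/(pc) = 1240 MeV·fm / 2974 MeV = 0.417 fm.

λ = 0.417 fm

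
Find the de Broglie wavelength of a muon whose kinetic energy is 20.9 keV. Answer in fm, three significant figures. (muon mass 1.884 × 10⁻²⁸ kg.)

λ = 590 fm

KE = 20.9 keV = 3.348 × 10⁻¹⁵ J.
p = √(2mKE) = √(2 × 1.884 × 10⁻²⁸ × 3.348 × 10⁻¹⁵) = 1.123 × 10⁻²¹ kg·m/s.
λ = h/p = 6.626 × 10⁻³⁴ / 1.123 × 10⁻²¹ = 5.90 × 10⁻¹³ m = 590 fm.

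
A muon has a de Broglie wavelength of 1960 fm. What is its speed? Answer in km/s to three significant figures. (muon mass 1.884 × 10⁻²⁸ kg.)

v = 1790 km/s

p = h/λ = 6.626 × 10⁻³⁴ / 1.960 × 10⁻¹² = 3.381 × 10⁻²² kg·m/s.
v = p/m = 3.381 × 10⁻²² / 1.884 × 10⁻²⁸ = 1.79 × 10⁶ m/s = 1790 km/s.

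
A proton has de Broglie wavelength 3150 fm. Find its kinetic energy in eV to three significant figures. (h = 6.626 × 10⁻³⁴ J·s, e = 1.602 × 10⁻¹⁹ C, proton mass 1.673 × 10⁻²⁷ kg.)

p = h/λ = 6.626 × 10⁻³⁴ / 3.150 × 10⁻¹² = 2.103 × 10⁻²² kg·m/s.
KE = p²/(2m) = (2.103 × 10⁻²²)² / (2 × 1.673 × 10⁻²⁷) = 1.322 × 10⁻¹⁷ J = 82.5 eV.

KE = 82.5 eV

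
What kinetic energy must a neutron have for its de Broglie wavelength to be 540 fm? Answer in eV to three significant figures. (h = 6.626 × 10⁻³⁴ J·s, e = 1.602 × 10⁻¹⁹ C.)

p = h/λ = 6.626 × 10⁻³⁴ / 5.400 × 10⁻¹³ = 1.227 × 10⁻²¹ kg·m/s.
KE = p²/(2m) = (1.227 × 10⁻²¹)² / (2 × 1.675 × 10⁻²⁷) = 4.494 × 10⁻¹⁶ J = 2810 eV.

KE = 2810 eV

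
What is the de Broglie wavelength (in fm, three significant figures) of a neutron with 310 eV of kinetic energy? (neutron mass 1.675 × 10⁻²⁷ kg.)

KE = 310 eV = 4.966 × 10⁻¹⁷ J.
p = √(2mKE) = √(2 × 1.675 × 10⁻²⁷ × 4.966 × 10⁻¹⁷) = 4.079 × 10⁻²² kg·m/s.
λ = h/p = 6.626 × 10⁻³⁴ / 4.079 × 10⁻²² = 1.62 × 10⁻¹² m = 1620 fm.

λ = 1620 fm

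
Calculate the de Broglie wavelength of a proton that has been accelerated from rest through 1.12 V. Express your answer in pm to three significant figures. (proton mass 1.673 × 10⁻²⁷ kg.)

λ = 27.0 pm

KE = eV = 1.602 × 10⁻¹⁹ × 1.120 = 1.794 × 10⁻¹⁹ J.
p = √(2mKE) = √(2 × 1.673 × 10⁻²⁷ × 1.794 × 10⁻¹⁹) = 2.450 × 10⁻²³ kg·m/s.
λ = h/p = 6.626 × 10⁻³⁴ / 2.450 × 10⁻²³ = 2.70 × 10⁻¹¹ m = 27.0 pm.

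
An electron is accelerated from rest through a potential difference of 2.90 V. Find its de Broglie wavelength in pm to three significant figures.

KE = eV = 1.602 × 10⁻¹⁹ × 2.900 = 4.646 × 10⁻¹⁹ J.
p = √(2mKE) = √(2 × 9.109 × 10⁻³¹ × 4.646 × 10⁻¹⁹) = 9.200 × 10⁻²⁵ kg·m/s.
λ = h/p = 6.626 × 10⁻³⁴ / 9.200 × 10⁻²⁵ = 7.20 × 10⁻¹⁰ m = 720 pm.

λ = 720 pm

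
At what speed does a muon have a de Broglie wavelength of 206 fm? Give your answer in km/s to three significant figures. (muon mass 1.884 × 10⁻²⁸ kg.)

p = h/λ = 6.626 × 10⁻³⁴ / 2.060 × 10⁻¹³ = 3.217 × 10⁻²¹ kg·m/s.
v = p/m = 3.217 × 10⁻²¹ / 1.884 × 10⁻²⁸ = 1.71 × 10⁷ m/s = 1.71 × 10⁴ km/s.

v = 1.71 × 10⁴ km/s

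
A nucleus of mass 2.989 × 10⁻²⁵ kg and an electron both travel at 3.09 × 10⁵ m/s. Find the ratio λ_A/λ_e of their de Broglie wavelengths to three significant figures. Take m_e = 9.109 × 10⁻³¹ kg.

At fixed v, p = mv so λ = h/(mv) ∝ 1/m.
λ_A/λ_e = m_e/m_A = 9.109 × 10⁻³¹/2.989 × 10⁻²⁵ = 3.05 × 10⁻⁶.

λ_A/λ_e = 3.05 × 10⁻⁶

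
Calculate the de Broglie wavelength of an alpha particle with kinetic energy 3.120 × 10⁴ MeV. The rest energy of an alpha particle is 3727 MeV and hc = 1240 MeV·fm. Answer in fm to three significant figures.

Total energy E = KE + m₀c² = 3.120 × 10⁴ + 3727 = 34927 MeV.
(pc)² = E² − (m₀c²)² = (34927)² − (3727)² = 1.206 × 10⁹ MeV², so pc = 3.473 × 10⁴ MeV.
λ = hc/(pc) = 1240 MeV·fm / 3.473 × 10⁴ MeV = 0.0357 fm.

λ = 0.0357 fm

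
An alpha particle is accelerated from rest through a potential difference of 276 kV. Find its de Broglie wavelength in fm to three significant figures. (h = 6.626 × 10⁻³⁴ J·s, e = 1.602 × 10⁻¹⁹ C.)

λ = 19.3 fm

KE = 2eV = 2 × 1.602 × 10⁻¹⁹ × 2.760 × 10⁵ = 8.843 × 10⁻¹⁴ J.
p = √(2mKE) = √(2 × 6.645 × 10⁻²⁷ × 8.843 × 10⁻¹⁴) = 3.428 × 10⁻²⁰ kg·m/s.
λ = h/p = 6.626 × 10⁻³⁴ / 3.428 × 10⁻²⁰ = 1.93 × 10⁻¹⁴ m = 19.3 fm.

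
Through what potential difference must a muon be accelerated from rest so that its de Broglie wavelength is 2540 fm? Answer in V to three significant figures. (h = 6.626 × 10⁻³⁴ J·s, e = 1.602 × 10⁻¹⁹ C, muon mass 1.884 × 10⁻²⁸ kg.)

p = h/λ = 6.626 × 10⁻³⁴ / 2.540 × 10⁻¹² = 2.609 × 10⁻²² kg·m/s.
KE = p²/(2m) = 1.806 × 10⁻¹⁶ J.
V = KE/e = 1.806 × 10⁻¹⁶ / (1.602 × 10⁻¹⁹) = 1130 V.

V = 1130 V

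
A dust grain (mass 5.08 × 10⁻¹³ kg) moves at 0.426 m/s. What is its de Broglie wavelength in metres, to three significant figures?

λ = 3.06 × 10⁻²¹ m

p = mv = 5.08 × 10⁻¹³ × 0.426 = 2.164 × 10⁻¹³ kg·m/s.
λ = h/p = 6.626 × 10⁻³⁴ / 2.164 × 10⁻¹³ = 3.06 × 10⁻²¹ m.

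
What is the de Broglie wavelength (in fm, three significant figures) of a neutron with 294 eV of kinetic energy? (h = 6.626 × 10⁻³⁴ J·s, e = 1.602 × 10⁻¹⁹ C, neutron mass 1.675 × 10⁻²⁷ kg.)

KE = 294 eV = 4.710 × 10⁻¹⁷ J.
p = √(2mKE) = √(2 × 1.675 × 10⁻²⁷ × 4.710 × 10⁻¹⁷) = 3.972 × 10⁻²² kg·m/s.
λ = h/p = 6.626 × 10⁻³⁴ / 3.972 × 10⁻²² = 1.67 × 10⁻¹² m = 1670 fm.

λ = 1670 fm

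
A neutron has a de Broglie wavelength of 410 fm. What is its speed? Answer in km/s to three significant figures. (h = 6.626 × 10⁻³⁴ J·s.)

p = h/λ = 6.626 × 10⁻³⁴ / 4.100 × 10⁻¹³ = 1.616 × 10⁻²¹ kg·m/s.
v = p/m = 1.616 × 10⁻²¹ / 1.675 × 10⁻²⁷ = 9.65 × 10⁵ m/s = 965 km/s.

v = 965 km/s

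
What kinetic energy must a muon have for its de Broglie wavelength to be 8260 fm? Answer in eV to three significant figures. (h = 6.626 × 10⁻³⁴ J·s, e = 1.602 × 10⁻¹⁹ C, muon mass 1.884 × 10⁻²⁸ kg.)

p = h/λ = 6.626 × 10⁻³⁴ / 8.260 × 10⁻¹² = 8.022 × 10⁻²³ kg·m/s.
KE = p²/(2m) = (8.022 × 10⁻²³)² / (2 × 1.884 × 10⁻²⁸) = 1.708 × 10⁻¹⁷ J = 107 eV.

KE = 107 eV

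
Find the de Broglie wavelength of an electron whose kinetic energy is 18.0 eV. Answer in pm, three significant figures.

KE = 18.0 eV = 2.884 × 10⁻¹⁸ J.
p = √(2mKE) = √(2 × 9.109 × 10⁻³¹ × 2.884 × 10⁻¹⁸) = 2.292 × 10⁻²⁴ kg·m/s.
λ = h/p = 6.626 × 10⁻³⁴ / 2.292 × 10⁻²⁴ = 2.89 × 10⁻¹⁰ m = 289 pm.

λ = 289 pm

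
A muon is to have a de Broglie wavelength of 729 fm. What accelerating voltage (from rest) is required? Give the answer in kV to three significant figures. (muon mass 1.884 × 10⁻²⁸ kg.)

p = h/λ = 6.626 × 10⁻³⁴ / 7.290 × 10⁻¹³ = 9.089 × 10⁻²² kg·m/s.
KE = p²/(2m) = 2.192 × 10⁻¹⁵ J.
V = KE/e = 2.192 × 10⁻¹⁵ / (1.602 × 10⁻¹⁹) = 13.7 kV.

V = 13.7 kV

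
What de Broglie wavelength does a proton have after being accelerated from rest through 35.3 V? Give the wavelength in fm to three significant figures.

KE = eV = 1.602 × 10⁻¹⁹ × 35.30 = 5.655 × 10⁻¹⁸ J.
p = √(2mKE) = √(2 × 1.673 × 10⁻²⁷ × 5.655 × 10⁻¹⁸) = 1.376 × 10⁻²² kg·m/s.
λ = h/p = 6.626 × 10⁻³⁴ / 1.376 × 10⁻²² = 4.82 × 10⁻¹² m = 4820 fm.

λ = 4820 fm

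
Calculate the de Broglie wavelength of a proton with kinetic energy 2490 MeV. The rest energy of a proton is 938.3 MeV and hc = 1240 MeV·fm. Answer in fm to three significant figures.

Total energy E = KE + m₀c² = 2490 + 938.3 = 3428.3 MeV.
(pc)² = E² − (m₀c²)² = (3428.3)² − (938.3)² = 1.087 × 10⁷ MeV², so pc = 3297 MeV.
λ = hc/(pc) = 1240 MeV·fm / 3297 MeV = 0.376 fm.

λ = 0.376 fm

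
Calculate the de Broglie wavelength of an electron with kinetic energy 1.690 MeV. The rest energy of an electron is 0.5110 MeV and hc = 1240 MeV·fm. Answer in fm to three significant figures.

Total energy E = KE + m₀c² = 1.690 + 0.5110 = 2.2010 MeV.
(pc)² = E² − (m₀c²)² = (2.2010)² − (0.5110)² = 4.583 MeV², so pc = 2.141 MeV.
λ = hc/(pc) = 1240 MeV·fm / 2.141 MeV = 579 fm.

λ = 579 fm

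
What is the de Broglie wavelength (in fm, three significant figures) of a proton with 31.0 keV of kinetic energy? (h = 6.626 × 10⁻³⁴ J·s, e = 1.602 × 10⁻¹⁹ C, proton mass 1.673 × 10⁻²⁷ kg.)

λ = 163 fm

KE = 31.0 keV = 4.966 × 10⁻¹⁵ J.
p = √(2mKE) = √(2 × 1.673 × 10⁻²⁷ × 4.966 × 10⁻¹⁵) = 4.076 × 10⁻²¹ kg·m/s.
λ = h/p = 6.626 × 10⁻³⁴ / 4.076 × 10⁻²¹ = 1.63 × 10⁻¹³ m = 163 fm.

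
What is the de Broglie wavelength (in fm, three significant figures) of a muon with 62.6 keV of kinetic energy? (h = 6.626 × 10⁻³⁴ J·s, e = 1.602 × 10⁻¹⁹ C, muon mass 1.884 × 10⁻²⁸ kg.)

KE = 62.6 keV = 1.003 × 10⁻¹⁴ J.
p = √(2mKE) = √(2 × 1.884 × 10⁻²⁸ × 1.003 × 10⁻¹⁴) = 1.944 × 10⁻²¹ kg·m/s.
λ = h/p = 6.626 × 10⁻³⁴ / 1.944 × 10⁻²¹ = 3.41 × 10⁻¹³ m = 341 fm.

λ = 341 fm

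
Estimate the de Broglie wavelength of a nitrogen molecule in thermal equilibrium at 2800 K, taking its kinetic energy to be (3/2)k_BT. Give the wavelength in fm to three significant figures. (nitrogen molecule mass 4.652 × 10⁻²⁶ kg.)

KE = (3/2)k_BT = 1.5 × 1.381 × 10⁻²³ × 2800 = 5.800 × 10⁻²⁰ J.
p = √(2mKE) = √(2 × 4.652 × 10⁻²⁶ × 5.800 × 10⁻²⁰) = 7.346 × 10⁻²³ kg·m/s.
λ = h/p = 9.02 × 10⁻¹² m = 9020 fm.

λ = 9020 fm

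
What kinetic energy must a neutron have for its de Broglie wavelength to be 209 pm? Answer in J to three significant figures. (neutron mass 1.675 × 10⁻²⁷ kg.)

p = h/λ = 6.626 × 10⁻³⁴ / 2.090 × 10⁻¹⁰ = 3.170 × 10⁻²⁴ kg·m/s.
KE = p²/(2m) = (3.170 × 10⁻²⁴)² / (2 × 1.675 × 10⁻²⁷) = 3.000 × 10⁻²¹ J = 3.00 × 10⁻²¹ J.

KE = 3.00 × 10⁻²¹ J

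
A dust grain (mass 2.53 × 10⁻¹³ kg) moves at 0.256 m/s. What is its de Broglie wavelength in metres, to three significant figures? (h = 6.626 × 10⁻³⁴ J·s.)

p = mv = 2.53 × 10⁻¹³ × 0.256 = 6.477 × 10⁻¹⁴ kg·m/s.
λ = h/p = 6.626 × 10⁻³⁴ / 6.477 × 10⁻¹⁴ = 1.02 × 10⁻²⁰ m.

λ = 1.02 × 10⁻²⁰ m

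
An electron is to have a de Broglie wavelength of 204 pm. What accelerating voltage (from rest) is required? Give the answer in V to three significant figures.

p = h/λ = 6.626 × 10⁻³⁴ / 2.040 × 10⁻¹⁰ = 3.248 × 10⁻²⁴ kg·m/s.
KE = p²/(2m) = 5.791 × 10⁻¹⁸ J.
V = KE/e = 5.791 × 10⁻¹⁸ / (1.602 × 10⁻¹⁹) = 36.1 V.

V = 36.1 V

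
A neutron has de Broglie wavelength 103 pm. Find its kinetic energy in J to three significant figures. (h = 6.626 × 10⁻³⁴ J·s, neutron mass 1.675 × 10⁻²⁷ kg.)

p = h/λ = 6.626 × 10⁻³⁴ / 1.030 × 10⁻¹⁰ = 6.433 × 10⁻²⁴ kg·m/s.
KE = p²/(2m) = (6.433 × 10⁻²⁴)² / (2 × 1.675 × 10⁻²⁷) = 1.235 × 10⁻²⁰ J = 1.24 × 10⁻²⁰ J.

KE = 1.24 × 10⁻²⁰ J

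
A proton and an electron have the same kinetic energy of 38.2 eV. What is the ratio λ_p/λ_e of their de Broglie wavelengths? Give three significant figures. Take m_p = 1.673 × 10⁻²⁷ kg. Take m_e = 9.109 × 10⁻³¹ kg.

At fixed KE, p = √(2mKE) so λ = h/p ∝ 1/√m.
λ_p/λ_e = √(m_e/m_p) = √(9.109 × 10⁻³¹/1.673 × 10⁻²⁷) = √(5.445 × 10⁻⁴) = 0.0233.

λ_p/λ_e = 0.0233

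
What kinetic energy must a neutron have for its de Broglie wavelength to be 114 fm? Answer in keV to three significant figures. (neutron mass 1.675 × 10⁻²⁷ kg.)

KE = 62.9 keV

p = h/λ = 6.626 × 10⁻³⁴ / 1.140 × 10⁻¹³ = 5.812 × 10⁻²¹ kg·m/s.
KE = p²/(2m) = (5.812 × 10⁻²¹)² / (2 × 1.675 × 10⁻²⁷) = 1.008 × 10⁻¹⁴ J = 62.9 keV.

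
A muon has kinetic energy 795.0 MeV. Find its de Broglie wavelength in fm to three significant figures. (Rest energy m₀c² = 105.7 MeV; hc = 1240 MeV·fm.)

λ = 1.39 fm

Total energy E = KE + m₀c² = 795.0 + 105.7 = 900.7 MeV.
(pc)² = E² − (m₀c²)² = (900.7)² − (105.7)² = 8.001 × 10⁵ MeV², so pc = 894.5 MeV.
λ = hc/(pc) = 1240 MeV·fm / 894.5 MeV = 1.39 fm.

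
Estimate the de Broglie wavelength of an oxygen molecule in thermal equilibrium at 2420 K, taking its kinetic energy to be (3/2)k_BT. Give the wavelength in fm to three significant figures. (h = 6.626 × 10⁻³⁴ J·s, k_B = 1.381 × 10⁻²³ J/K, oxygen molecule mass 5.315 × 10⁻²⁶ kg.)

KE = (3/2)k_BT = 1.5 × 1.381 × 10⁻²³ × 2420 = 5.013 × 10⁻²⁰ J.
p = √(2mKE) = √(2 × 5.315 × 10⁻²⁶ × 5.013 × 10⁻²⁰) = 7.300 × 10⁻²³ kg·m/s.
λ = h/p = 9.08 × 10⁻¹² m = 9080 fm.

λ = 9080 fm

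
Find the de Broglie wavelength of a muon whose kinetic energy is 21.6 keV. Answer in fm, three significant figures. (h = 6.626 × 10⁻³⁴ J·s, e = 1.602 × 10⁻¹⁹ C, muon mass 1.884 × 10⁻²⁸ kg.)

KE = 21.6 keV = 3.460 × 10⁻¹⁵ J.
p = √(2mKE) = √(2 × 1.884 × 10⁻²⁸ × 3.460 × 10⁻¹⁵) = 1.142 × 10⁻²¹ kg·m/s.
λ = h/p = 6.626 × 10⁻³⁴ / 1.142 × 10⁻²¹ = 5.80 × 10⁻¹³ m = 580 fm.

λ = 580 fm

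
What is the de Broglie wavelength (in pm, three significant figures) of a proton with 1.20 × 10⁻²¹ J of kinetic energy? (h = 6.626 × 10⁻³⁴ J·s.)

λ = 331 pm

p = √(2mKE) = √(2 × 1.673 × 10⁻²⁷ × 1.200 × 10⁻²¹) = 2.004 × 10⁻²⁴ kg·m/s.
λ = h/p = 6.626 × 10⁻³⁴ / 2.004 × 10⁻²⁴ = 3.31 × 10⁻¹⁰ m = 331 pm.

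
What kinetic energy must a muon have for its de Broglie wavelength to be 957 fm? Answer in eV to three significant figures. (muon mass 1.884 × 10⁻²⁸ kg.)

KE = 7940 eV

p = h/λ = 6.626 × 10⁻³⁴ / 9.570 × 10⁻¹³ = 6.924 × 10⁻²² kg·m/s.
KE = p²/(2m) = (6.924 × 10⁻²²)² / (2 × 1.884 × 10⁻²⁸) = 1.272 × 10⁻¹⁵ J = 7940 eV.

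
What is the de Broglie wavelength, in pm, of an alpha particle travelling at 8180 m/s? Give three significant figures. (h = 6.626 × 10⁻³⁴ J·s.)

p = mv = 6.645 × 10⁻²⁷ × 8180 = 5.436 × 10⁻²³ kg·m/s.
λ = h/p = 6.626 × 10⁻³⁴ / 5.436 × 10⁻²³ = 1.22 × 10⁻¹¹ m = 12.2 pm.

λ = 12.2 pm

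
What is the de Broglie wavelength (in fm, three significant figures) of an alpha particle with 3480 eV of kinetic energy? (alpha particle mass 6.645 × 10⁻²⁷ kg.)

KE = 3480 eV = 5.575 × 10⁻¹⁶ J.
p = √(2mKE) = √(2 × 6.645 × 10⁻²⁷ × 5.575 × 10⁻¹⁶) = 2.722 × 10⁻²¹ kg·m/s.
λ = h/p = 6.626 × 10⁻³⁴ / 2.722 × 10⁻²¹ = 2.43 × 10⁻¹³ m = 243 fm.

λ = 243 fm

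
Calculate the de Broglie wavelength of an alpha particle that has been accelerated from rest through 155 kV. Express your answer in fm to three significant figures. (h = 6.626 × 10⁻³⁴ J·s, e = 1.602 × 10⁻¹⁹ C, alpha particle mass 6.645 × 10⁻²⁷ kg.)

KE = 2eV = 2 × 1.602 × 10⁻¹⁹ × 1.550 × 10⁵ = 4.966 × 10⁻¹⁴ J.
p = √(2mKE) = √(2 × 6.645 × 10⁻²⁷ × 4.966 × 10⁻¹⁴) = 2.569 × 10⁻²⁰ kg·m/s.
λ = h/p = 6.626 × 10⁻³⁴ / 2.569 × 10⁻²⁰ = 2.58 × 10⁻¹⁴ m = 25.8 fm.

λ = 25.8 fm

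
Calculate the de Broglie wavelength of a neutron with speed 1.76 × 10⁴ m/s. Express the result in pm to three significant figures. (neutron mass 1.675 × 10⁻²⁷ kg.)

p = mv = 1.675 × 10⁻²⁷ × 1.76 × 10⁴ = 2.948 × 10⁻²³ kg·m/s.
λ = h/p = 6.626 × 10⁻³⁴ / 2.948 × 10⁻²³ = 2.25 × 10⁻¹¹ m = 22.5 pm.

λ = 22.5 pm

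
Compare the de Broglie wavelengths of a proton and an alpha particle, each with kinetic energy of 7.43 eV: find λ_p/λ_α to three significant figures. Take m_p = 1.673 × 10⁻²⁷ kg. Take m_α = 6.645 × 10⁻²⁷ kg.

At fixed KE, p = √(2mKE) so λ = h/p ∝ 1/√m.
λ_p/λ_α = √(m_α/m_p) = √(6.645 × 10⁻²⁷/1.673 × 10⁻²⁷) = √(3.972) = 1.99.

λ_p/λ_α = 1.99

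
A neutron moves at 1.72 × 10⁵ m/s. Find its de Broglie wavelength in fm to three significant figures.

λ = 2300 fm

p = mv = 1.675 × 10⁻²⁷ × 1.72 × 10⁵ = 2.881 × 10⁻²² kg·m/s.
λ = h/p = 6.626 × 10⁻³⁴ / 2.881 × 10⁻²² = 2.30 × 10⁻¹² m = 2300 fm.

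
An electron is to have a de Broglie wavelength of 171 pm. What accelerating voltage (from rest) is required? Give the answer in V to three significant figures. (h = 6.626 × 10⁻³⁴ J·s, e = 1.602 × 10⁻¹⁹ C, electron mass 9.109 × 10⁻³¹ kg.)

V = 51.4 V

p = h/λ = 6.626 × 10⁻³⁴ / 1.710 × 10⁻¹⁰ = 3.875 × 10⁻²⁴ kg·m/s.
KE = p²/(2m) = 8.242 × 10⁻¹⁸ J.
V = KE/e = 8.242 × 10⁻¹⁸ / (1.602 × 10⁻¹⁹) = 51.4 V.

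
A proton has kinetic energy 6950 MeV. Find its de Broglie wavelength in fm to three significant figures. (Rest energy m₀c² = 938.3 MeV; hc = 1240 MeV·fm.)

Total energy E = KE + m₀c² = 6950 + 938.3 = 7888.3 MeV.
(pc)² = E² − (m₀c²)² = (7888.3)² − (938.3)² = 6.134 × 10⁷ MeV², so pc = 7832 MeV.
λ = hc/(pc) = 1240 MeV·fm / 7832 MeV = 0.158 fm.

λ = 0.158 fm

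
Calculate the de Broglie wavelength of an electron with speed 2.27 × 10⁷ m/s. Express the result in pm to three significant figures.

λ = 32.0 pm

p = mv = 9.109 × 10⁻³¹ × 2.27 × 10⁷ = 2.068 × 10⁻²³ kg·m/s.
λ = h/p = 6.626 × 10⁻³⁴ / 2.068 × 10⁻²³ = 3.20 × 10⁻¹¹ m = 32.0 pm.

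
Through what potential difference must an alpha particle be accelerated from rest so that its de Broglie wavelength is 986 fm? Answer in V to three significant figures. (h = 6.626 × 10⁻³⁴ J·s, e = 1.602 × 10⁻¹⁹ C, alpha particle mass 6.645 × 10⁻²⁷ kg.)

p = h/λ = 6.626 × 10⁻³⁴ / 9.860 × 10⁻¹³ = 6.720 × 10⁻²² kg·m/s.
KE = p²/(2m) = 3.398 × 10⁻¹⁷ J.
V = KE/2e = 3.398 × 10⁻¹⁷ / (2 × 1.602 × 10⁻¹⁹) = 106 V.

V = 106 V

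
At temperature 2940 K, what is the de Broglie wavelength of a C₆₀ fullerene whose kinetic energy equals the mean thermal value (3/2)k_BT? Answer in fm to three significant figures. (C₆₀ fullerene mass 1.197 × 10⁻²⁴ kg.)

λ = 1740 fm

KE = (3/2)k_BT = 1.5 × 1.381 × 10⁻²³ × 2940 = 6.090 × 10⁻²⁰ J.
p = √(2mKE) = √(2 × 1.197 × 10⁻²⁴ × 6.090 × 10⁻²⁰) = 3.818 × 10⁻²² kg·m/s.
λ = h/p = 1.74 × 10⁻¹² m = 1740 fm.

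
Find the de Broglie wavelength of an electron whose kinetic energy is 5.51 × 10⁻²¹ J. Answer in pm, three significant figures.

p = √(2mKE) = √(2 × 9.109 × 10⁻³¹ × 5.510 × 10⁻²¹) = 1.002 × 10⁻²⁵ kg·m/s.
λ = h/p = 6.626 × 10⁻³⁴ / 1.002 × 10⁻²⁵ = 6.61 × 10⁻⁹ m = 6610 pm.

λ = 6610 pm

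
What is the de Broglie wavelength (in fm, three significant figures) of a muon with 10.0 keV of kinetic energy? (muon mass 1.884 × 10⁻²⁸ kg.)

λ = 853 fm

KE = 10.0 keV = 1.602 × 10⁻¹⁵ J.
p = √(2mKE) = √(2 × 1.884 × 10⁻²⁸ × 1.602 × 10⁻¹⁵) = 7.769 × 10⁻²² kg·m/s.
λ = h/p = 6.626 × 10⁻³⁴ / 7.769 × 10⁻²² = 8.53 × 10⁻¹³ m = 853 fm.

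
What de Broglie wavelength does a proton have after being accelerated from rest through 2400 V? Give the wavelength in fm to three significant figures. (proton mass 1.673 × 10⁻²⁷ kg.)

λ = 584 fm

KE = eV = 1.602 × 10⁻¹⁹ × 2400 = 3.845 × 10⁻¹⁶ J.
p = √(2mKE) = √(2 × 1.673 × 10⁻²⁷ × 3.845 × 10⁻¹⁶) = 1.134 × 10⁻²¹ kg·m/s.
λ = h/p = 6.626 × 10⁻³⁴ / 1.134 × 10⁻²¹ = 5.84 × 10⁻¹³ m = 584 fm.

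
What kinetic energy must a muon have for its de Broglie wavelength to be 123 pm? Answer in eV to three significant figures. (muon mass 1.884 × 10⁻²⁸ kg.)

KE = 0.481 eV

p = h/λ = 6.626 × 10⁻³⁴ / 1.230 × 10⁻¹⁰ = 5.387 × 10⁻²⁴ kg·m/s.
KE = p²/(2m) = (5.387 × 10⁻²⁴)² / (2 × 1.884 × 10⁻²⁸) = 7.702 × 10⁻²⁰ J = 0.481 eV.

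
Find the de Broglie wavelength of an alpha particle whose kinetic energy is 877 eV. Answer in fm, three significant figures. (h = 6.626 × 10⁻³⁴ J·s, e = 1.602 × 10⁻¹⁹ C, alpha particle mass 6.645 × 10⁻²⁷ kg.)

λ = 485 fm

KE = 877 eV = 1.405 × 10⁻¹⁶ J.
p = √(2mKE) = √(2 × 6.645 × 10⁻²⁷ × 1.405 × 10⁻¹⁶) = 1.366 × 10⁻²¹ kg·m/s.
λ = h/p = 6.626 × 10⁻³⁴ / 1.366 × 10⁻²¹ = 4.85 × 10⁻¹³ m = 485 fm.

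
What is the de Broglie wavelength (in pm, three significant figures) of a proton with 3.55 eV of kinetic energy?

λ = 15.2 pm

KE = 3.55 eV = 5.687 × 10⁻¹⁹ J.
p = √(2mKE) = √(2 × 1.673 × 10⁻²⁷ × 5.687 × 10⁻¹⁹) = 4.362 × 10⁻²³ kg·m/s.
λ = h/p = 6.626 × 10⁻³⁴ / 4.362 × 10⁻²³ = 1.52 × 10⁻¹¹ m = 15.2 pm.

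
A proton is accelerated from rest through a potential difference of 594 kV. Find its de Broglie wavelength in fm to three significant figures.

λ = 37.1 fm

KE = eV = 1.602 × 10⁻¹⁹ × 5.940 × 10⁵ = 9.516 × 10⁻¹⁴ J.
p = √(2mKE) = √(2 × 1.673 × 10⁻²⁷ × 9.516 × 10⁻¹⁴) = 1.784 × 10⁻²⁰ kg·m/s.
λ = h/p = 6.626 × 10⁻³⁴ / 1.784 × 10⁻²⁰ = 3.71 × 10⁻¹⁴ m = 37.1 fm.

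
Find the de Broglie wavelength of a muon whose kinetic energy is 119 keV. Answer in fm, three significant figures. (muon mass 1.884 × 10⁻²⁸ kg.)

λ = 247 fm

KE = 119 keV = 1.906 × 10⁻¹⁴ J.
p = √(2mKE) = √(2 × 1.884 × 10⁻²⁸ × 1.906 × 10⁻¹⁴) = 2.680 × 10⁻²¹ kg·m/s.
λ = h/p = 6.626 × 10⁻³⁴ / 2.680 × 10⁻²¹ = 2.47 × 10⁻¹³ m = 247 fm.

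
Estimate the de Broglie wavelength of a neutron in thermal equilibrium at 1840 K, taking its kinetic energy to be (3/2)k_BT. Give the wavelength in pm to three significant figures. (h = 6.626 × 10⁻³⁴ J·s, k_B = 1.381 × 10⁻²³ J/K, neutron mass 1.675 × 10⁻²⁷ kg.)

λ = 58.6 pm

KE = (3/2)k_BT = 1.5 × 1.381 × 10⁻²³ × 1840 = 3.812 × 10⁻²⁰ J.
p = √(2mKE) = √(2 × 1.675 × 10⁻²⁷ × 3.812 × 10⁻²⁰) = 1.130 × 10⁻²³ kg·m/s.
λ = h/p = 5.86 × 10⁻¹¹ m = 58.6 pm.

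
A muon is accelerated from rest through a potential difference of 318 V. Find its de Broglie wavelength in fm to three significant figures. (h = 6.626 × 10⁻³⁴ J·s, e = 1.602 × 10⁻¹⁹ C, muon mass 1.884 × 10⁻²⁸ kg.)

λ = 4780 fm

KE = eV = 1.602 × 10⁻¹⁹ × 318.0 = 5.094 × 10⁻¹⁷ J.
p = √(2mKE) = √(2 × 1.884 × 10⁻²⁸ × 5.094 × 10⁻¹⁷) = 1.385 × 10⁻²² kg·m/s.
λ = h/p = 6.626 × 10⁻³⁴ / 1.385 × 10⁻²² = 4.78 × 10⁻¹² m = 4780 fm.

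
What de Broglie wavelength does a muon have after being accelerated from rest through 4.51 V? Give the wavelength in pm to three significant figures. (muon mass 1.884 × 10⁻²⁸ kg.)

λ = 40.2 pm

KE = eV = 1.602 × 10⁻¹⁹ × 4.510 = 7.225 × 10⁻¹⁹ J.
p = √(2mKE) = √(2 × 1.884 × 10⁻²⁸ × 7.225 × 10⁻¹⁹) = 1.650 × 10⁻²³ kg·m/s.
λ = h/p = 6.626 × 10⁻³⁴ / 1.650 × 10⁻²³ = 4.02 × 10⁻¹¹ m = 40.2 pm.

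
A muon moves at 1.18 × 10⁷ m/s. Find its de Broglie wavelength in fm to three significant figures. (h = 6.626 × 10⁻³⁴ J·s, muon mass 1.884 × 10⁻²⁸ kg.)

λ = 298 fm

p = mv = 1.884 × 10⁻²⁸ × 1.18 × 10⁷ = 2.223 × 10⁻²¹ kg·m/s.
λ = h/p = 6.626 × 10⁻³⁴ / 2.223 × 10⁻²¹ = 2.98 × 10⁻¹³ m = 298 fm.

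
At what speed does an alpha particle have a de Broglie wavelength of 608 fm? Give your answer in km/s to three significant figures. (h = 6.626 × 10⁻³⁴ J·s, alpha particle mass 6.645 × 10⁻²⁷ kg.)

v = 164 km/s

p = h/λ = 6.626 × 10⁻³⁴ / 6.080 × 10⁻¹³ = 1.090 × 10⁻²¹ kg·m/s.
v = p/m = 1.090 × 10⁻²¹ / 6.645 × 10⁻²⁷ = 1.64 × 10⁵ m/s = 164 km/s.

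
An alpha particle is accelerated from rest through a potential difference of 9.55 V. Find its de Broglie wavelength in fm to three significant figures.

λ = 3290 fm

KE = 2eV = 2 × 1.602 × 10⁻¹⁹ × 9.550 = 3.060 × 10⁻¹⁸ J.
p = √(2mKE) = √(2 × 6.645 × 10⁻²⁷ × 3.060 × 10⁻¹⁸) = 2.017 × 10⁻²² kg·m/s.
λ = h/p = 6.626 × 10⁻³⁴ / 2.017 × 10⁻²² = 3.29 × 10⁻¹² m = 3290 fm.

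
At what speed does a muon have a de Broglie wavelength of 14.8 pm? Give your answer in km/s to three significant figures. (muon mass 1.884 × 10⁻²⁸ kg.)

v = 238 km/s

p = h/λ = 6.626 × 10⁻³⁴ / 1.480 × 10⁻¹¹ = 4.477 × 10⁻²³ kg·m/s.
v = p/m = 4.477 × 10⁻²³ / 1.884 × 10⁻²⁸ = 2.38 × 10⁵ m/s = 238 km/s.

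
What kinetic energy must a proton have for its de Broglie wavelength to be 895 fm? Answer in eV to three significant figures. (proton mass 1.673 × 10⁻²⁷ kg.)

KE = 1020 eV

p = h/λ = 6.626 × 10⁻³⁴ / 8.950 × 10⁻¹³ = 7.403 × 10⁻²² kg·m/s.
KE = p²/(2m) = (7.403 × 10⁻²²)² / (2 × 1.673 × 10⁻²⁷) = 1.638 × 10⁻¹⁶ J = 1020 eV.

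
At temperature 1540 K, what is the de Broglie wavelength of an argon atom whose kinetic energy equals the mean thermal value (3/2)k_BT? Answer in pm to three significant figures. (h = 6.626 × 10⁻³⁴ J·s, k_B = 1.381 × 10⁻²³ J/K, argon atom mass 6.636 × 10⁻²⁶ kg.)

KE = (3/2)k_BT = 1.5 × 1.381 × 10⁻²³ × 1540 = 3.190 × 10⁻²⁰ J.
p = √(2mKE) = √(2 × 6.636 × 10⁻²⁶ × 3.190 × 10⁻²⁰) = 6.507 × 10⁻²³ kg·m/s.
λ = h/p = 1.02 × 10⁻¹¹ m = 10.2 pm.

λ = 10.2 pm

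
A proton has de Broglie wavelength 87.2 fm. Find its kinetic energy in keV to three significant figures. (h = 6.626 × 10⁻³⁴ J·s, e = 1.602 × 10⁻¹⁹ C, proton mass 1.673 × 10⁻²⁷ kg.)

KE = 108 keV

p = h/λ = 6.626 × 10⁻³⁴ / 8.720 × 10⁻¹⁴ = 7.599 × 10⁻²¹ kg·m/s.
KE = p²/(2m) = (7.599 × 10⁻²¹)² / (2 × 1.673 × 10⁻²⁷) = 1.726 × 10⁻¹⁴ J = 108 keV.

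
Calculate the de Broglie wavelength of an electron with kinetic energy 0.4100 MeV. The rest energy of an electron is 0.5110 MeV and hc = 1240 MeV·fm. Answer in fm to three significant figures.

Total energy E = KE + m₀c² = 0.4100 + 0.5110 = 0.9210 MeV.
(pc)² = E² − (m₀c²)² = (0.9210)² − (0.5110)² = 0.5871 MeV², so pc = 0.7662 MeV.
λ = hc/(pc) = 1240 MeV·fm / 0.7662 MeV = 1620 fm.

λ = 1620 fm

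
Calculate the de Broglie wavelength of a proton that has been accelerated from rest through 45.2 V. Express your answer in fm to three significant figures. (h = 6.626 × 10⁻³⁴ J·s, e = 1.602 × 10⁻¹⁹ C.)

KE = eV = 1.602 × 10⁻¹⁹ × 45.20 = 7.241 × 10⁻¹⁸ J.
p = √(2mKE) = √(2 × 1.673 × 10⁻²⁷ × 7.241 × 10⁻¹⁸) = 1.557 × 10⁻²² kg·m/s.
λ = h/p = 6.626 × 10⁻³⁴ / 1.557 × 10⁻²² = 4.26 × 10⁻¹² m = 4260 fm.

λ = 4260 fm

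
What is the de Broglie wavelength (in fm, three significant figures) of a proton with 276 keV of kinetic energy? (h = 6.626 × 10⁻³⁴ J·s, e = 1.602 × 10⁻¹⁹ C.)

λ = 54.5 fm

KE = 276 keV = 4.422 × 10⁻¹⁴ J.
p = √(2mKE) = √(2 × 1.673 × 10⁻²⁷ × 4.422 × 10⁻¹⁴) = 1.216 × 10⁻²⁰ kg·m/s.
λ = h/p = 6.626 × 10⁻³⁴ / 1.216 × 10⁻²⁰ = 5.45 × 10⁻¹⁴ m = 54.5 fm.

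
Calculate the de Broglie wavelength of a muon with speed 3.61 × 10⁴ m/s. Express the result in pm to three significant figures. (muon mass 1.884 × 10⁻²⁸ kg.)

λ = 97.4 pm

p = mv = 1.884 × 10⁻²⁸ × 3.61 × 10⁴ = 6.801 × 10⁻²⁴ kg·m/s.
λ = h/p = 6.626 × 10⁻³⁴ / 6.801 × 10⁻²⁴ = 9.74 × 10⁻¹¹ m = 97.4 pm.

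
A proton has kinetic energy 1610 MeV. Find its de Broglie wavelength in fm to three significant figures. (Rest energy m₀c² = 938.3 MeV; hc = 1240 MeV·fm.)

Total energy E = KE + m₀c² = 1610 + 938.3 = 2548.3 MeV.
(pc)² = E² − (m₀c²)² = (2548.3)² − (938.3)² = 5.613 × 10⁶ MeV², so pc = 2369 MeV.
λ = hc/(pc) = 1240 MeV·fm / 2369 MeV = 0.523 fm.

λ = 0.523 fm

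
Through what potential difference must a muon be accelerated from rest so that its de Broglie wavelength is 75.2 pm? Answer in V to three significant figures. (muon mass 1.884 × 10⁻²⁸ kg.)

p = h/λ = 6.626 × 10⁻³⁴ / 7.520 × 10⁻¹¹ = 8.811 × 10⁻²⁴ kg·m/s.
KE = p²/(2m) = 2.060 × 10⁻¹⁹ J.
V = KE/e = 2.060 × 10⁻¹⁹ / (1.602 × 10⁻¹⁹) = 1.29 V.

V = 1.29 V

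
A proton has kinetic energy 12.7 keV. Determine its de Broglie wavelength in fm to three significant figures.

λ = 254 fm

KE = 12.7 keV = 2.035 × 10⁻¹⁵ J.
p = √(2mKE) = √(2 × 1.673 × 10⁻²⁷ × 2.035 × 10⁻¹⁵) = 2.609 × 10⁻²¹ kg·m/s.
λ = h/p = 6.626 × 10⁻³⁴ / 2.609 × 10⁻²¹ = 2.54 × 10⁻¹³ m = 254 fm.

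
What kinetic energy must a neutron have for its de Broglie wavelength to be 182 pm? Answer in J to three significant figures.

p = h/λ = 6.626 × 10⁻³⁴ / 1.820 × 10⁻¹⁰ = 3.641 × 10⁻²⁴ kg·m/s.
KE = p²/(2m) = (3.641 × 10⁻²⁴)² / (2 × 1.675 × 10⁻²⁷) = 3.957 × 10⁻²¹ J = 3.96 × 10⁻²¹ J.

KE = 3.96 × 10⁻²¹ J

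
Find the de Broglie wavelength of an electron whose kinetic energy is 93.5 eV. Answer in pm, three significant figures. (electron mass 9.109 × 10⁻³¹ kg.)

KE = 93.5 eV = 1.498 × 10⁻¹⁷ J.
p = √(2mKE) = √(2 × 9.109 × 10⁻³¹ × 1.498 × 10⁻¹⁷) = 5.224 × 10⁻²⁴ kg·m/s.
λ = h/p = 6.626 × 10⁻³⁴ / 5.224 × 10⁻²⁴ = 1.27 × 10⁻¹⁰ m = 127 pm.

λ = 127 pm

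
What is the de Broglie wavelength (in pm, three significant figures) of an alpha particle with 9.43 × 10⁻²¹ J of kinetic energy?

p = √(2mKE) = √(2 × 6.645 × 10⁻²⁷ × 9.430 × 10⁻²¹) = 1.119 × 10⁻²³ kg·m/s.
λ = h/p = 6.626 × 10⁻³⁴ / 1.119 × 10⁻²³ = 5.92 × 10⁻¹¹ m = 59.2 pm.

λ = 59.2 pm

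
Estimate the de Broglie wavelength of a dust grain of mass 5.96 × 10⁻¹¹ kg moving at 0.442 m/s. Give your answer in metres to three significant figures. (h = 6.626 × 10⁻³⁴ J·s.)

p = mv = 5.96 × 10⁻¹¹ × 0.442 = 2.634 × 10⁻¹¹ kg·m/s.
λ = h/p = 6.626 × 10⁻³⁴ / 2.634 × 10⁻¹¹ = 2.52 × 10⁻²³ m.

λ = 2.52 × 10⁻²³ m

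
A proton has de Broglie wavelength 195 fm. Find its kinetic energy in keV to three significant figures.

KE = 21.5 keV

p = h/λ = 6.626 × 10⁻³⁴ / 1.950 × 10⁻¹³ = 3.398 × 10⁻²¹ kg·m/s.
KE = p²/(2m) = (3.398 × 10⁻²¹)² / (2 × 1.673 × 10⁻²⁷) = 3.451 × 10⁻¹⁵ J = 21.5 keV.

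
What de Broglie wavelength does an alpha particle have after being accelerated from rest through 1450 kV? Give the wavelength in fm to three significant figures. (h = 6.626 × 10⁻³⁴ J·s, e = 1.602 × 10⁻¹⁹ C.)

KE = 2eV = 2 × 1.602 × 10⁻¹⁹ × 1.450 × 10⁶ = 4.646 × 10⁻¹³ J.
p = √(2mKE) = √(2 × 6.645 × 10⁻²⁷ × 4.646 × 10⁻¹³) = 7.858 × 10⁻²⁰ kg·m/s.
λ = h/p = 6.626 × 10⁻³⁴ / 7.858 × 10⁻²⁰ = 8.43 × 10⁻¹⁵ m = 8.43 fm.

λ = 8.43 fm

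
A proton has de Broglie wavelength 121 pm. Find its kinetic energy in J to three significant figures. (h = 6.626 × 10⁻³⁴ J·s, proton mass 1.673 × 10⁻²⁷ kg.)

KE = 8.96 × 10⁻²¹ J

p = h/λ = 6.626 × 10⁻³⁴ / 1.210 × 10⁻¹⁰ = 5.476 × 10⁻²⁴ kg·m/s.
KE = p²/(2m) = (5.476 × 10⁻²⁴)² / (2 × 1.673 × 10⁻²⁷) = 8.962 × 10⁻²¹ J = 8.96 × 10⁻²¹ J.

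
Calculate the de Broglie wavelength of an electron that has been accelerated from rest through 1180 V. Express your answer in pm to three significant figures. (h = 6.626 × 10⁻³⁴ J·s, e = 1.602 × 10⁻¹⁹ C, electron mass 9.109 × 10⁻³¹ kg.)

KE = eV = 1.602 × 10⁻¹⁹ × 1180 = 1.890 × 10⁻¹⁶ J.
p = √(2mKE) = √(2 × 9.109 × 10⁻³¹ × 1.890 × 10⁻¹⁶) = 1.856 × 10⁻²³ kg·m/s.
λ = h/p = 6.626 × 10⁻³⁴ / 1.856 × 10⁻²³ = 3.57 × 10⁻¹¹ m = 35.7 pm.

λ = 35.7 pm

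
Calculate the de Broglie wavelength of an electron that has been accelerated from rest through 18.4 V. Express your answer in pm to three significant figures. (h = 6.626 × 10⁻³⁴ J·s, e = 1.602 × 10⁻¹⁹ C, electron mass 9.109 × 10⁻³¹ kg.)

KE = eV = 1.602 × 10⁻¹⁹ × 18.40 = 2.948 × 10⁻¹⁸ J.
p = √(2mKE) = √(2 × 9.109 × 10⁻³¹ × 2.948 × 10⁻¹⁸) = 2.317 × 10⁻²⁴ kg·m/s.
λ = h/p = 6.626 × 10⁻³⁴ / 2.317 × 10⁻²⁴ = 2.86 × 10⁻¹⁰ m = 286 pm.

λ = 286 pm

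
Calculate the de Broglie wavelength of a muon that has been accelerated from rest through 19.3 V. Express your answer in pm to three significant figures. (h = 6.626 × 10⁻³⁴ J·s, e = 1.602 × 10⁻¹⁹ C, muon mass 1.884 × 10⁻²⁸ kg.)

KE = eV = 1.602 × 10⁻¹⁹ × 19.30 = 3.092 × 10⁻¹⁸ J.
p = √(2mKE) = √(2 × 1.884 × 10⁻²⁸ × 3.092 × 10⁻¹⁸) = 3.413 × 10⁻²³ kg·m/s.
λ = h/p = 6.626 × 10⁻³⁴ / 3.413 × 10⁻²³ = 1.94 × 10⁻¹¹ m = 19.4 pm.

λ = 19.4 pm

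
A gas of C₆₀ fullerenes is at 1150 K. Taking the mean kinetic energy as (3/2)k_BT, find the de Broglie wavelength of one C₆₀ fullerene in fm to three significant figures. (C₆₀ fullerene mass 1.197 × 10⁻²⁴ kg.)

KE = (3/2)k_BT = 1.5 × 1.381 × 10⁻²³ × 1150 = 2.382 × 10⁻²⁰ J.
p = √(2mKE) = √(2 × 1.197 × 10⁻²⁴ × 2.382 × 10⁻²⁰) = 2.388 × 10⁻²² kg·m/s.
λ = h/p = 2.77 × 10⁻¹² m = 2770 fm.

λ = 2770 fm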